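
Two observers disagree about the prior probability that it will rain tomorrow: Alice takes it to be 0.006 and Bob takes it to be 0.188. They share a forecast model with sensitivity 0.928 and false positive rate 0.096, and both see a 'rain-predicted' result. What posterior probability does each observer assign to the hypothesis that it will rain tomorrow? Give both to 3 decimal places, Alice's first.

P('+'|H) = 0.928, P('+'|¬H) = 0.096.
Alice: numerator 0.928·0.006 = 0.0055680; evidence = 0.0055680+0.096·0.994 = 0.10099; posterior = 0.055.
Bob: numerator 0.928·0.188 = 0.17446; evidence = 0.17446+0.096·0.812 = 0.25242; posterior = 0.691.

Alice: 0.055; Bob: 0.691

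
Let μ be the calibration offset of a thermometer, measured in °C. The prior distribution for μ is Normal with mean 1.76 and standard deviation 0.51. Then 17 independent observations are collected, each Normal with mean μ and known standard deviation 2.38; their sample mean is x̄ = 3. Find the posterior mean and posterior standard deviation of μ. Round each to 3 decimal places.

Posterior mean ≈ 2.304; posterior SD ≈ 0.382

Prior precision 1/τ₀² = 1/0.51² = 3.84468; data precision n/σ² = 17/2.38² = 3.00120.
Posterior precision = 3.84468 + 3.00120 = 6.84588, giving posterior SD = 1/√6.84588 = 0.382.
Posterior mean = (3.84468·1.76 + 3.00120·3) / 6.84588 = 2.304.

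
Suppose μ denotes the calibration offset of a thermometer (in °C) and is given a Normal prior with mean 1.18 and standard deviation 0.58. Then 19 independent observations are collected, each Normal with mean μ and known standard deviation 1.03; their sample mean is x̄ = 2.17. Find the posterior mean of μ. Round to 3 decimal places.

Posterior mean ≈ 2.029

Prior precision 1/τ₀² = 1/0.58² = 2.97265; data precision n/σ² = 19/1.03² = 17.9093.
Posterior precision = 2.97265 + 17.9093 = 20.8820.
Posterior mean = (2.97265·1.18 + 17.9093·2.17) / 20.8820 = 2.029.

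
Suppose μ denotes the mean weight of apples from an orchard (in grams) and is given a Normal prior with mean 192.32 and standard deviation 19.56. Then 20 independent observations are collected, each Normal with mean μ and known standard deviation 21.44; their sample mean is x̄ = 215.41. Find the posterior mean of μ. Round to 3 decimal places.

With known σ, the Normal prior is conjugate. Weight on the data is w = (n/σ²)/(n/σ² + 1/τ₀²) = 0.0435091/(0.0435091+0.00261374) = 0.94333.
Posterior mean = w·x̄ + (1−w)·μ₀ = 0.94333·215.41 + 0.056669·192.32 = 214.102.

Posterior mean ≈ 214.102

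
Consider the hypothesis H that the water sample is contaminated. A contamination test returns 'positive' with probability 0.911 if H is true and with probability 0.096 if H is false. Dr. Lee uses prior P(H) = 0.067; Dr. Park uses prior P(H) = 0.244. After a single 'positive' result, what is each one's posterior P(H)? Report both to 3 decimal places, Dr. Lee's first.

The likelihood ratio for a 'positive' result is 0.911/0.096 = 9.4896.
Dr. Lee: prior odds 0.067/0.933 = 0.071811; posterior odds 0.68146; posterior probability 0.405.
Dr. Park: prior odds 0.244/0.756 = 0.32275; posterior odds 3.0628; posterior probability 0.754.

Dr. Lee: 0.405; Dr. Park: 0.754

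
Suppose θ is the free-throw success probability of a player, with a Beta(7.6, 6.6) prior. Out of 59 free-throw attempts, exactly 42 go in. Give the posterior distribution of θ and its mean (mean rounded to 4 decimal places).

The binomial likelihood is conjugate to the Beta prior: with 42 successes and 17 failures, the posterior is Beta(7.6+42, 6.6+17) = Beta(49.6, 23.6).
E[θ | data] = 49.6/(49.6+23.6) = 0.6776.

Posterior: Beta(49.6, 23.6); mean ≈ 0.6776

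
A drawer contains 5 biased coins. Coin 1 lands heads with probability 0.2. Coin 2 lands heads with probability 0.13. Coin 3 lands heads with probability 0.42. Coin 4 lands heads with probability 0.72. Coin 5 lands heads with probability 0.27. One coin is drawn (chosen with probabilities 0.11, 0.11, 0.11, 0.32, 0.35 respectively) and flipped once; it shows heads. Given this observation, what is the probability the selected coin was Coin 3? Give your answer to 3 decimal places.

Posterior probability ≈ 0.113

P(heads|C1) = 0.2; P(heads|C2) = 0.13; P(heads|C3) = 0.42; P(heads|C4) = 0.72; P(heads|C5) = 0.27.
Prior × likelihood for each source: 0.11·0.2=0.02200, 0.11·0.13=0.01430, 0.11·0.42=0.04620, 0.32·0.72=0.2304, 0.35·0.27=0.09450. Summing gives P(heads) = 0.40740.
P(Coin 3 | heads) = 0.04620 / 0.40740 = 0.113.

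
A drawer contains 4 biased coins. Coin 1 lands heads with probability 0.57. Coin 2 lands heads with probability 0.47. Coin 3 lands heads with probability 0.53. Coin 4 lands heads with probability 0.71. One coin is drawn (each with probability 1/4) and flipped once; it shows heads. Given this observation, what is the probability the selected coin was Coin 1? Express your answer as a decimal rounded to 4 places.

Posterior probability ≈ 0.2500

Tabulate prior·likelihood by source: [1] prior 0.25, lik 0.57, product 0.1425; [2] prior 0.25, lik 0.47, product 0.1175; [3] prior 0.25, lik 0.53, product 0.1325; [4] prior 0.25, lik 0.71, product 0.1775.
Normalizing constant = 0.57000; the posterior for Coin 1 is its product over the sum, 0.1425/0.57000 = 0.2500.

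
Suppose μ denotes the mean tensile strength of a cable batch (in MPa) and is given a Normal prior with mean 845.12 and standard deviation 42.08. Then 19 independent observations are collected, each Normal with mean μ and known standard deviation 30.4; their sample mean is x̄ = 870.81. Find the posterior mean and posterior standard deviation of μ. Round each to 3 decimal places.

With known σ, the Normal prior is conjugate. Weight on the data is w = (n/σ²)/(n/σ² + 1/τ₀²) = 0.0205592/(0.0205592+0.00056474) = 0.97327.
Posterior mean = w·x̄ + (1−w)·μ₀ = 0.97327·870.81 + 0.026735·845.12 = 870.123. Posterior variance = 1/(0.0205592+0.00056474) = 47.3396, so SD = 6.880.

Posterior mean ≈ 870.123; posterior SD ≈ 6.880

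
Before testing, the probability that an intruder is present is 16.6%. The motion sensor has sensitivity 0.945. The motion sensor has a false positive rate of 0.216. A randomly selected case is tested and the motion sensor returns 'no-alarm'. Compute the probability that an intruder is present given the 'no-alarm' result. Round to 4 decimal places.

P(H | E) ≈ 0.0138

Let H be the event that an intruder is present. P(H) = 0.166, so P(¬H) = 0.834. With E the 'no-alarm' result, P(E|H) = 0.055 and P(E|¬H) = 0.784.
P(E) = 0.055·0.166 + 0.784·0.834 = 0.0091300 + 0.65386 = 0.66299.
By Bayes' theorem, P(H|E) = 0.0091300 / 0.66299 = 0.0138.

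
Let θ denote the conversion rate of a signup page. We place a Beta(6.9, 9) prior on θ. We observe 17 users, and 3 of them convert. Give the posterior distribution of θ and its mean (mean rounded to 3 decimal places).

Observing 3 successes and 14 failures updates Beta(6.9, 9) by adding the success and failure counts to the two shape parameters: α = 6.9+3 = 9.9, β = 9+14 = 23.
Posterior mean = α/(α+β) = 9.9/32.9 = 0.301.

Posterior: Beta(9.9, 23); mean ≈ 0.301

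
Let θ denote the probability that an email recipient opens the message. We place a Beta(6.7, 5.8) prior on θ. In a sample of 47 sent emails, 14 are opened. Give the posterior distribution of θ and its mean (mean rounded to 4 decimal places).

Posterior: Beta(20.7, 38.8); mean ≈ 0.3479

The binomial likelihood is conjugate to the Beta prior: with 14 successes and 33 failures, the posterior is Beta(6.7+14, 5.8+33) = Beta(20.7, 38.8).
Posterior mean = α/(α+β) = 20.7/59.5 = 0.3479.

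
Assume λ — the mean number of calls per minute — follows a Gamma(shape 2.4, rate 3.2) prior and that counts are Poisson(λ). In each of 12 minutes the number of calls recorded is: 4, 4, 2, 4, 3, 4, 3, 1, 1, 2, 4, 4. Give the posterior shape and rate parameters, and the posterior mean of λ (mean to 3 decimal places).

Posterior: Gamma(shape=38.4, rate=15.2); mean ≈ 2.526

Total count ∑xᵢ = 36 over n = 12 minutes.
Gamma is conjugate to the Poisson likelihood: posterior is Gamma(shape = 2.4+36 = 38.4, rate = 3.2+12 = 15.2).
E[λ | data] = 38.4/15.2 = 2.526.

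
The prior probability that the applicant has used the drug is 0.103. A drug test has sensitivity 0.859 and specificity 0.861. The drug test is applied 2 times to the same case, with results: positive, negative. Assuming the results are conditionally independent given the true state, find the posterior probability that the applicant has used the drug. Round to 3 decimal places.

Let H be the event that the applicant has used the drug; start with P(H) = 0.103. P('positive'|H) = 0.859, P('positive'|¬H) = 0.139.
Update on result 1 ('positive'): P(H) ← 0.859·0.1030 / (0.859·0.1030 + 0.139·0.8970) = 0.088477/0.21316 = 0.4151.
Update on result 2 ('negative'): P(H) ← 0.141·0.4151 / (0.141·0.4151 + 0.861·0.5849) = 0.058525/0.56215 = 0.1041.

Posterior P(H) ≈ 0.104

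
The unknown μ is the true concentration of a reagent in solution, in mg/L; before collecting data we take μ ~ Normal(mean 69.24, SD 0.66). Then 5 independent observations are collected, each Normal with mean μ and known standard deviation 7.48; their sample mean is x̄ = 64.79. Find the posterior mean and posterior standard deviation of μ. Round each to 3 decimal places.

Prior precision 1/τ₀² = 1/0.66² = 2.29568; data precision n/σ² = 5/7.48² = 0.0893649.
Posterior precision = 2.29568 + 0.0893649 = 2.38505, giving posterior SD = 1/√2.38505 = 0.648.
Posterior mean = (2.29568·69.24 + 0.0893649·64.79) / 2.38505 = 69.073.

Posterior mean ≈ 69.073; posterior SD ≈ 0.648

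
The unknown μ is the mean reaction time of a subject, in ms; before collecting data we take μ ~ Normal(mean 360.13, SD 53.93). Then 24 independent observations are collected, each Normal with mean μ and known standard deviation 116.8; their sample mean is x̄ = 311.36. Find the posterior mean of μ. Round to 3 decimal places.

Prior precision 1/τ₀² = 1/53.93² = 0.00034383; data precision n/σ² = 24/116.8² = 0.00175924.
Posterior precision = 0.00034383 + 0.00175924 = 0.00210307.
Posterior mean = (0.00034383·360.13 + 0.00175924·311.36) / 0.00210307 = 319.333.

Posterior mean ≈ 319.333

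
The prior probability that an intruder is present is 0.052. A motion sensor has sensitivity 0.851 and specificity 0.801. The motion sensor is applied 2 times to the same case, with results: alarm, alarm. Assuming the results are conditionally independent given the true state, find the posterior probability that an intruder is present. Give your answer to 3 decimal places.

Posterior P(H) ≈ 0.501

Let H be the event that an intruder is present; start with P(H) = 0.052. P('alarm'|H) = 0.851, P('alarm'|¬H) = 0.199.
Update on result 1 ('alarm'): P(H) ← 0.851·0.0520 / (0.851·0.0520 + 0.199·0.9480) = 0.044252/0.23290 = 0.1900.
Update on result 2 ('alarm'): P(H) ← 0.851·0.1900 / (0.851·0.1900 + 0.199·0.8100) = 0.16169/0.32288 = 0.5008.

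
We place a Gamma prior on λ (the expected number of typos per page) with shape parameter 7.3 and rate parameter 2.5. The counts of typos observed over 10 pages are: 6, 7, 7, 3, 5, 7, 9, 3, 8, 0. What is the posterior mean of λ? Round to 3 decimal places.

Total count ∑xᵢ = 55 over n = 10 pages.
Gamma is conjugate to the Poisson likelihood: posterior is Gamma(shape = 7.3+55 = 62.3, rate = 2.5+10 = 12.5).
E[λ | data] = 62.3/12.5 = 4.984.

Posterior mean ≈ 4.984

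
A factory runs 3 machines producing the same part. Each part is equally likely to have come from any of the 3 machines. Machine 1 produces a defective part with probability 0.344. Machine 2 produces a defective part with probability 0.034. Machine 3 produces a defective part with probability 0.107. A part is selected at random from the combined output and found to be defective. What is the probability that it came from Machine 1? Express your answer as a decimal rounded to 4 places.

P(defective|M1) = 0.344; P(defective|M2) = 0.034; P(defective|M3) = 0.107.
Prior × likelihood for each source: 0.333333·0.344=0.1147, 0.333333·0.034=0.01133, 0.333333·0.107=0.03567. Summing gives P(defective) = 0.16167.
P(Machine 1 | defective) = 0.1147 / 0.16167 = 0.7093.

Posterior probability ≈ 0.7093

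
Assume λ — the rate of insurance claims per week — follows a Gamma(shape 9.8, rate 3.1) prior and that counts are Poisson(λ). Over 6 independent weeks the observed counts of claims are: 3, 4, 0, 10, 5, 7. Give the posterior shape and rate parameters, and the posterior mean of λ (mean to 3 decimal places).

Posterior: Gamma(shape=38.8, rate=9.1); mean ≈ 4.264

Total count ∑xᵢ = 29 over n = 6 weeks.
Gamma is conjugate to the Poisson likelihood: posterior is Gamma(shape = 9.8+29 = 38.8, rate = 3.1+6 = 9.1).
E[λ | data] = 38.8/9.1 = 4.264.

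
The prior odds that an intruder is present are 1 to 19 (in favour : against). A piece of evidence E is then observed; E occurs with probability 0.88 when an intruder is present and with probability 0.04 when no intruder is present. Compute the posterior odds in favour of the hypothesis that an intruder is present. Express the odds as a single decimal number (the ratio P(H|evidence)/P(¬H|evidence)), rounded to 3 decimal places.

Prior odds = 1/19 = 0.052632. In log-odds, ln(0.052632) = -2.9444.
Add log likelihood ratio: ln(22.000) = 3.0910.
Posterior log-odds = 0.14660, so posterior odds = exp(0.14660) = 1.1579.

Posterior odds ≈ 1.158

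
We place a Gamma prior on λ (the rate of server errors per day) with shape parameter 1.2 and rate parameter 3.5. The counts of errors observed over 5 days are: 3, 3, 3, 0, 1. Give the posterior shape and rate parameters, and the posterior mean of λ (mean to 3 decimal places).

Posterior: Gamma(shape=11.2, rate=8.5); mean ≈ 1.318

The Poisson likelihood adds the total count to the shape and the number of exposure periods to the rate. Here ∑xᵢ = 10 and n = 5, so shape 1.2→11.2 and rate 3.5→8.5.
Posterior mean = shape/rate = 11.2/8.5 = 1.318.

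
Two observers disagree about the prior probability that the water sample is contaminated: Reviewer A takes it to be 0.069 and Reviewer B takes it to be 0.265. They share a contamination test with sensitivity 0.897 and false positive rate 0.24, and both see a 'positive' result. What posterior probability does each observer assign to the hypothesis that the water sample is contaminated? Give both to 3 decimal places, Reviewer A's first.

Reviewer A: 0.217; Reviewer B: 0.574

P('+'|H) = 0.897, P('+'|¬H) = 0.24.
Reviewer A: numerator 0.897·0.069 = 0.061893; evidence = 0.061893+0.24·0.931 = 0.28533; posterior = 0.217.
Reviewer B: numerator 0.897·0.265 = 0.23771; evidence = 0.23771+0.24·0.735 = 0.41411; posterior = 0.574.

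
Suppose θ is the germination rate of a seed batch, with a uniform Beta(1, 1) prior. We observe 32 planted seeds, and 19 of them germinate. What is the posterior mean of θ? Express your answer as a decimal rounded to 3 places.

Observing 19 successes and 13 failures updates Beta(1, 1) by adding the success and failure counts to the two shape parameters: α = 1+19 = 20, β = 1+13 = 14.
Posterior mean = α/(α+β) = 20/34 = 0.588.

Posterior mean ≈ 0.588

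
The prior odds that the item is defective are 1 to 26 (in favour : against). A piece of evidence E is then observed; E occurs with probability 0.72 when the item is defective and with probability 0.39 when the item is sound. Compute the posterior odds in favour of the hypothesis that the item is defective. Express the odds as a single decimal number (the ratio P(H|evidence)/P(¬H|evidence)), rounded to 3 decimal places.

Posterior odds ≈ 0.071

Prior odds = 1/26 = 0.038462. In log-odds, ln(0.038462) = -3.2581.
Add log likelihood ratio: ln(1.8462) = 0.61310.
Posterior log-odds = -2.6450, so posterior odds = exp(-2.6450) = 0.071006.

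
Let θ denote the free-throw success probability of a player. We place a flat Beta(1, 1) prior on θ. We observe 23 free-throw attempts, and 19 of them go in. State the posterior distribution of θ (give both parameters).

The binomial likelihood is conjugate to the Beta prior: with 19 successes and 4 failures, the posterior is Beta(1+19, 1+4) = Beta(20, 5).

Posterior: Beta(20, 5)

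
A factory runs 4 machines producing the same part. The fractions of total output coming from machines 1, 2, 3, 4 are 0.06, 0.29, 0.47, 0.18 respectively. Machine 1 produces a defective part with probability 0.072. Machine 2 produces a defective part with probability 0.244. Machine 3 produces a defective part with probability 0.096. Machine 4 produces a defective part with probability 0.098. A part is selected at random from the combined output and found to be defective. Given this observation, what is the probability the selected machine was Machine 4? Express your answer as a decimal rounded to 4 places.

Tabulate prior·likelihood by source: [1] prior 0.06, lik 0.072, product 0.004320; [2] prior 0.29, lik 0.244, product 0.07076; [3] prior 0.47, lik 0.096, product 0.04512; [4] prior 0.18, lik 0.098, product 0.01764.
Normalizing constant = 0.13784; the posterior for Machine 4 is its product over the sum, 0.01764/0.13784 = 0.1280.

Posterior probability ≈ 0.1280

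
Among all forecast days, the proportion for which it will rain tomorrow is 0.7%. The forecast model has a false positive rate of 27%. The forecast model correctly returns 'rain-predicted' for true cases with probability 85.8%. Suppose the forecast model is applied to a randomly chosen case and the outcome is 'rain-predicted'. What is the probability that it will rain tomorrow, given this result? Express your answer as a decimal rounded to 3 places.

P(H | E) ≈ 0.022

Let H be the event that it will rain tomorrow. P(H) = 0.007, so P(¬H) = 0.993. With E the 'rain-predicted' result, P(E|H) = 0.858 and P(E|¬H) = 0.27.
P(E) = 0.858·0.007 + 0.27·0.993 = 0.0060060 + 0.26811 = 0.27412.
By Bayes' theorem, P(H|E) = 0.0060060 / 0.27412 = 0.022.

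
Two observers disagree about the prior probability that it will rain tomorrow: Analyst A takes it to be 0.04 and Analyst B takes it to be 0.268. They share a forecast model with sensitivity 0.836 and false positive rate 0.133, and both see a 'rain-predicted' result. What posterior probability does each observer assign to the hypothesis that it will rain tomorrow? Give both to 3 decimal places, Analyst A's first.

Analyst A: 0.208; Analyst B: 0.697

The likelihood ratio for a 'rain-predicted' result is 0.836/0.133 = 6.2857.
Analyst A: prior odds 0.04/0.96 = 0.041667; posterior odds 0.26190; posterior probability 0.208.
Analyst B: prior odds 0.268/0.732 = 0.36612; posterior odds 2.3013; posterior probability 0.697.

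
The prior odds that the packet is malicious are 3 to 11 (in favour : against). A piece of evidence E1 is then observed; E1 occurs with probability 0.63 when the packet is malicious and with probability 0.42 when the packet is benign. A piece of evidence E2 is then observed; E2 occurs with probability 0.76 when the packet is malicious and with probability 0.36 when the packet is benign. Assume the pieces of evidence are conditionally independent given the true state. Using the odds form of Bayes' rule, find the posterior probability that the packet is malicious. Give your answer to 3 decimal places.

Prior odds = 3/11 = 0.27273.
Likelihood ratio for E1 = 0.63/0.42 = 1.5000.
Likelihood ratio for E2 = 0.76/0.36 = 2.1111.
Posterior odds = prior odds × LR₁ × LR₂ = 0.86364.
Posterior probability = odds/(1+odds) = 0.86364/1.8636 = 0.463.

Posterior probability ≈ 0.463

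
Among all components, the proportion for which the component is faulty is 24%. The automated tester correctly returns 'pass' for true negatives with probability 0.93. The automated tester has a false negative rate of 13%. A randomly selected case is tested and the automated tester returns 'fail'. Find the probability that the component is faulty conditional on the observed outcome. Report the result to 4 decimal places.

P(H | E) ≈ 0.7969

Write H for 'the component is faulty'. Prior odds H:¬H = 0.24/0.76 = 0.31579. For the 'fail' outcome, the likelihood ratio is 0.87/0.07 = 12.429.
Posterior odds = 0.31579 × 12.429 = 3.9248, so P(H|E) = 3.9248/(1+3.9248) = 0.7969.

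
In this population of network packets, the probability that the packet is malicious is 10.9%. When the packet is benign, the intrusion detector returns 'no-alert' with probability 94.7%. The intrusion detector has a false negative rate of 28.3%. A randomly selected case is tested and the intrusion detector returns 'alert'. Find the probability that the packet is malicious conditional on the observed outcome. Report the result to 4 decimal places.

Write H for 'the packet is malicious'. Prior odds H:¬H = 0.109/0.891 = 0.12233. For the 'alert' outcome, the likelihood ratio is 0.717/0.053 = 13.528.
Posterior odds = 0.12233 × 13.528 = 1.6550, so P(H|E) = 1.6550/(1+1.6550) = 0.6233.

P(H | E) ≈ 0.6233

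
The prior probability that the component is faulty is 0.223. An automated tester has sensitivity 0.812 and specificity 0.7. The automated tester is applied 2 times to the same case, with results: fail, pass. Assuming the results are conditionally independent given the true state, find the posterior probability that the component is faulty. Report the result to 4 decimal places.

Let H be the event that the component is faulty; start with P(H) = 0.223. P('fail'|H) = 0.812, P('fail'|¬H) = 0.3.
Update on result 1 ('fail'): P(H) ← 0.812·0.2230 / (0.812·0.2230 + 0.3·0.7770) = 0.18108/0.41418 = 0.4372.
Update on result 2 ('pass'): P(H) ← 0.188·0.4372 / (0.188·0.4372 + 0.7·0.5628) = 0.082193/0.47616 = 0.1726.

Posterior P(H) ≈ 0.1726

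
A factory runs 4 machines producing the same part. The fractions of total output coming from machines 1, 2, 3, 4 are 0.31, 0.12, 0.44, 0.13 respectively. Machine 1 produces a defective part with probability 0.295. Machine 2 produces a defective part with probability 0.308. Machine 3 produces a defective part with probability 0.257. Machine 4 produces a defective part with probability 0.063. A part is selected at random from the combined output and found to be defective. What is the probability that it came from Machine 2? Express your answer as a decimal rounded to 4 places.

Posterior probability ≈ 0.1480

Tabulate prior·likelihood by source: [1] prior 0.31, lik 0.295, product 0.09145; [2] prior 0.12, lik 0.308, product 0.03696; [3] prior 0.44, lik 0.257, product 0.1131; [4] prior 0.13, lik 0.063, product 0.008190.
Normalizing constant = 0.24968; the posterior for Machine 2 is its product over the sum, 0.03696/0.24968 = 0.1480.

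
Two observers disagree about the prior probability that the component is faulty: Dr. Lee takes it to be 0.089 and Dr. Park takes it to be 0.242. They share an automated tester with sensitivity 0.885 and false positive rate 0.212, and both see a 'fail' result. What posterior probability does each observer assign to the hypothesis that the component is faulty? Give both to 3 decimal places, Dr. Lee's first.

The likelihood ratio for a 'fail' result is 0.885/0.212 = 4.1745.
Dr. Lee: prior odds 0.089/0.911 = 0.097695; posterior odds 0.40783; posterior probability 0.290.
Dr. Park: prior odds 0.242/0.758 = 0.31926; posterior odds 1.3328; posterior probability 0.571.

Dr. Lee: 0.290; Dr. Park: 0.571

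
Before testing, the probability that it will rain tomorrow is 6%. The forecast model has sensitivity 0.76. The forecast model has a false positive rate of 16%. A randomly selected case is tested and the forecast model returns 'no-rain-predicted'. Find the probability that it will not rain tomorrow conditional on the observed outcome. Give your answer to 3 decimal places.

Let H be the event that it will rain tomorrow. P(H) = 0.06, so P(¬H) = 0.94. With E the 'no-rain-predicted' result, P(E|H) = 0.24 and P(E|¬H) = 0.84.
P(E) = 0.24·0.06 + 0.84·0.94 = 0.014400 + 0.78960 = 0.80400.
By Bayes' theorem, P(H|E) = 0.014400 / 0.80400 = 0.018. Hence P(¬H|E) = 1 − 0.018 = 0.982.

P(¬H | E) ≈ 0.982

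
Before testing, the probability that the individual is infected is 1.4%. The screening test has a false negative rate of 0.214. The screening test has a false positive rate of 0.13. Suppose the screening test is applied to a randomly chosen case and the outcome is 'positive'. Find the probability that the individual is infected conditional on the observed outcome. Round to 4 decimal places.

Write H for 'the individual is infected'. Prior odds H:¬H = 0.014/0.986 = 0.014199. For the 'positive' outcome, the likelihood ratio is 0.786/0.13 = 6.0462.
Posterior odds = 0.014199 × 6.0462 = 0.085848, so P(H|E) = 0.085848/(1+0.085848) = 0.0791.

P(H | E) ≈ 0.0791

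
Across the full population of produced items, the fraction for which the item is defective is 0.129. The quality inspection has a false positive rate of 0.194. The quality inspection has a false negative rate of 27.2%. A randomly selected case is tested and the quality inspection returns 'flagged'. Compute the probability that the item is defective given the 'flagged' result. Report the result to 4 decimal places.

Let H be the event that the item is defective. P(H) = 0.129, so P(¬H) = 0.871. With E the 'flagged' result, P(E|H) = 0.728 and P(E|¬H) = 0.194.
P(E) = 0.728·0.129 + 0.194·0.871 = 0.093912 + 0.16897 = 0.26289.
By Bayes' theorem, P(H|E) = 0.093912 / 0.26289 = 0.3572.

P(H | E) ≈ 0.3572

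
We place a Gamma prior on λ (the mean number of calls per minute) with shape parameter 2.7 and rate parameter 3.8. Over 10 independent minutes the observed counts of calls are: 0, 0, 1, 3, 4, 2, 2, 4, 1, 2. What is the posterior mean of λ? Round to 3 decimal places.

Posterior mean ≈ 1.572

Total count ∑xᵢ = 19 over n = 10 minutes.
Gamma is conjugate to the Poisson likelihood: posterior is Gamma(shape = 2.7+19 = 21.7, rate = 3.8+10 = 13.8).
Posterior mean = shape/rate = 21.7/13.8 = 1.572.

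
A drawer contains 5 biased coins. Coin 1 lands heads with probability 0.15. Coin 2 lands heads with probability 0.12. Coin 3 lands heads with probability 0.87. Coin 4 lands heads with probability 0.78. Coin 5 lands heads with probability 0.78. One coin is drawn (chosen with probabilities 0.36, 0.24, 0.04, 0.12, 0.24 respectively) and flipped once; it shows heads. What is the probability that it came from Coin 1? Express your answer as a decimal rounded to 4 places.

Posterior probability ≈ 0.1355

P(heads|C1) = 0.15; P(heads|C2) = 0.12; P(heads|C3) = 0.87; P(heads|C4) = 0.78; P(heads|C5) = 0.78.
Prior × likelihood for each source: 0.36·0.15=0.05400, 0.24·0.12=0.02880, 0.04·0.87=0.03480, 0.12·0.78=0.09360, 0.24·0.78=0.1872. Summing gives P(heads) = 0.39840.
P(Coin 1 | heads) = 0.05400 / 0.39840 = 0.1355.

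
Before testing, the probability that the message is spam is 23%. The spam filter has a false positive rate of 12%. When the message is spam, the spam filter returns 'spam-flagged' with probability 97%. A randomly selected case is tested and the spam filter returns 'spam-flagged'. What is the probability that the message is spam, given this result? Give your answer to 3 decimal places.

Write H for 'the message is spam'. Prior odds H:¬H = 0.23/0.77 = 0.29870. For the 'spam-flagged' outcome, the likelihood ratio is 0.97/0.12 = 8.0833.
Posterior odds = 0.29870 × 8.0833 = 2.4145, so P(H|E) = 2.4145/(1+2.4145) = 0.707.

P(H | E) ≈ 0.707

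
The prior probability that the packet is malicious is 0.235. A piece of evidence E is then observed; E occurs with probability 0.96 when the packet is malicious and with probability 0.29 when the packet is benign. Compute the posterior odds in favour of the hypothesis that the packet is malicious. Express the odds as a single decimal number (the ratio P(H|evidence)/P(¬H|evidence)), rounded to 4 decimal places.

Posterior odds ≈ 1.0169

Prior odds = 0.235/(1−0.235) = 0.30719.
Likelihood ratio for E = 0.96/0.29 = 3.3103.
Posterior odds = prior odds × LR = 1.0169.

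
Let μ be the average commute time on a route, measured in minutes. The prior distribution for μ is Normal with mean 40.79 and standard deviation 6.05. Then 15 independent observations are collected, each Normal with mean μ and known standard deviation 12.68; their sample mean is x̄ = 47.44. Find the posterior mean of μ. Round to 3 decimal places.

Prior precision 1/τ₀² = 1/6.05² = 0.0273205; data precision n/σ² = 15/12.68² = 0.0932938.
Posterior precision = 0.0273205 + 0.0932938 = 0.120614.
Posterior mean = (0.0273205·40.79 + 0.0932938·47.44) / 0.120614 = 45.934.

Posterior mean ≈ 45.934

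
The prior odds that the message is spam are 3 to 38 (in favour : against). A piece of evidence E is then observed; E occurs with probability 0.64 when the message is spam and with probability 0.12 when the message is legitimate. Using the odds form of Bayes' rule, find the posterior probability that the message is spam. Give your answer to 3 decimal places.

Posterior probability ≈ 0.296

Prior odds = 3/38 = 0.078947.
Likelihood ratio for E = 0.64/0.12 = 5.3333.
Posterior odds = prior odds × LR = 0.42105.
Posterior probability = odds/(1+odds) = 0.42105/1.4211 = 0.296.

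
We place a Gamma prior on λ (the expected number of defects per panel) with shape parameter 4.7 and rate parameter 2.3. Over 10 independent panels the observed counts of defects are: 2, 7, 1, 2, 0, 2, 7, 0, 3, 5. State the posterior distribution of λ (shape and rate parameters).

Posterior: Gamma(shape=33.7, rate=12.3)

The Poisson likelihood adds the total count to the shape and the number of exposure periods to the rate. Here ∑xᵢ = 29 and n = 10, so shape 4.7→33.7 and rate 2.3→12.3.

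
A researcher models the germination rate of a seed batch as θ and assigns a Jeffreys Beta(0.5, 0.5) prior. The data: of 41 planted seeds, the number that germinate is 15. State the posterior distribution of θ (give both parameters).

Observing 15 successes and 26 failures updates Beta(0.5, 0.5) by adding the success and failure counts to the two shape parameters: α = 0.5+15 = 15.5, β = 0.5+26 = 26.5.

Posterior: Beta(15.5, 26.5)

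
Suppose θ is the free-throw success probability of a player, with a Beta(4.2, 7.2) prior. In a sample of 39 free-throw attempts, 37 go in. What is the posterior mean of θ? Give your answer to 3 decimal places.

Observing 37 successes and 2 failures updates Beta(4.2, 7.2) by adding the success and failure counts to the two shape parameters: α = 4.2+37 = 41.2, β = 7.2+2 = 9.2.
Posterior mean = α/(α+β) = 41.2/50.4 = 0.817.

Posterior mean ≈ 0.817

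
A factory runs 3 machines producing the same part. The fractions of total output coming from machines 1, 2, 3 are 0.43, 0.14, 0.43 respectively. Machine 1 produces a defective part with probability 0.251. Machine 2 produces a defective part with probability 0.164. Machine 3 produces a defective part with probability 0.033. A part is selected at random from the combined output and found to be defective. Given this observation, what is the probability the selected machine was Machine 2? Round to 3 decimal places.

Posterior probability ≈ 0.158

Tabulate prior·likelihood by source: [1] prior 0.43, lik 0.251, product 0.1079; [2] prior 0.14, lik 0.164, product 0.02296; [3] prior 0.43, lik 0.033, product 0.01419.
Normalizing constant = 0.14508; the posterior for Machine 2 is its product over the sum, 0.02296/0.14508 = 0.158.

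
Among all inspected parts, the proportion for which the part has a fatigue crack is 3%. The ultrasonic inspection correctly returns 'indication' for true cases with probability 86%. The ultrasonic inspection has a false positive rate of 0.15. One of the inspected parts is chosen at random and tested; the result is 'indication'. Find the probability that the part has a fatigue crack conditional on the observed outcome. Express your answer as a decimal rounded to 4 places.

P(H | E) ≈ 0.1506

Let H be the event that the part has a fatigue crack. P(H) = 0.03, so P(¬H) = 0.97. With E the 'indication' result, P(E|H) = 0.86 and P(E|¬H) = 0.15.
P(E) = 0.86·0.03 + 0.15·0.97 = 0.025800 + 0.14550 = 0.17130.
By Bayes' theorem, P(H|E) = 0.025800 / 0.17130 = 0.1506.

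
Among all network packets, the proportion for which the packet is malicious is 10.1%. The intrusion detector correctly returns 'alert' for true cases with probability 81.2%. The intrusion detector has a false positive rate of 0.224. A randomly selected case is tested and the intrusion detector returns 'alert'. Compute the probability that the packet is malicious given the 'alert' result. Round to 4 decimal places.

P(H | E) ≈ 0.2894

Write H for 'the packet is malicious'. Prior odds H:¬H = 0.101/0.899 = 0.11235. For the 'alert' outcome, the likelihood ratio is 0.812/0.224 = 3.6250.
Posterior odds = 0.11235 × 3.6250 = 0.40726, so P(H|E) = 0.40726/(1+0.40726) = 0.2894.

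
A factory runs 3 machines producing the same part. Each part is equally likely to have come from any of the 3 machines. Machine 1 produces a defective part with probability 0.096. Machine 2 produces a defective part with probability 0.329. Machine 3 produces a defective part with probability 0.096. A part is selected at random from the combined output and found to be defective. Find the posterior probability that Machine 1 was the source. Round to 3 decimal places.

P(defective|M1) = 0.096; P(defective|M2) = 0.329; P(defective|M3) = 0.096.
Prior × likelihood for each source: 0.333333·0.096=0.03200, 0.333333·0.329=0.1097, 0.333333·0.096=0.03200. Summing gives P(defective) = 0.17367.
P(Machine 1 | defective) = 0.03200 / 0.17367 = 0.184.

Posterior probability ≈ 0.184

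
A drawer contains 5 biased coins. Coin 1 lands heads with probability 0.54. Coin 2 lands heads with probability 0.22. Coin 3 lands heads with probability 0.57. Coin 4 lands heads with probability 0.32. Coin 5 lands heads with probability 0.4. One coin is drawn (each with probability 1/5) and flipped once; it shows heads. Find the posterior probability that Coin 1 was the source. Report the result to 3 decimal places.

Tabulate prior·likelihood by source: [1] prior 0.2, lik 0.54, product 0.1080; [2] prior 0.2, lik 0.22, product 0.04400; [3] prior 0.2, lik 0.57, product 0.1140; [4] prior 0.2, lik 0.32, product 0.06400; [5] prior 0.2, lik 0.4, product 0.08000.
Normalizing constant = 0.41000; the posterior for Coin 1 is its product over the sum, 0.1080/0.41000 = 0.263.

Posterior probability ≈ 0.263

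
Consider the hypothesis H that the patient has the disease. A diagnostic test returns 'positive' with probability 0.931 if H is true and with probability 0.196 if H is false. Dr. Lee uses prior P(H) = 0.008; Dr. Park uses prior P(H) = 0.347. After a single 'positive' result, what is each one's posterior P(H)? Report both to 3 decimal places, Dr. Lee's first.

P('+'|H) = 0.931, P('+'|¬H) = 0.196.
Dr. Lee: numerator 0.931·0.008 = 0.0074480; evidence = 0.0074480+0.196·0.992 = 0.20188; posterior = 0.037.
Dr. Park: numerator 0.931·0.347 = 0.32306; evidence = 0.32306+0.196·0.653 = 0.45105; posterior = 0.716.

Dr. Lee: 0.037; Dr. Park: 0.716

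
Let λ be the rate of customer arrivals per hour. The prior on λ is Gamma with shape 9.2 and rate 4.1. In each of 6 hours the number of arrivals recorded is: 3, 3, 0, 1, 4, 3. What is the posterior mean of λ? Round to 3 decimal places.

Posterior mean ≈ 2.297

Total count ∑xᵢ = 14 over n = 6 hours.
Gamma is conjugate to the Poisson likelihood: posterior is Gamma(shape = 9.2+14 = 23.2, rate = 4.1+6 = 10.1).
E[λ | data] = 23.2/10.1 = 2.297.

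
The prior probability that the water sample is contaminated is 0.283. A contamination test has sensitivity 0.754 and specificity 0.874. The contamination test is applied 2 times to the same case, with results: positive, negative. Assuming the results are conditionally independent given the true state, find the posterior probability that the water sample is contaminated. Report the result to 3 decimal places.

Posterior P(H) ≈ 0.399

With H the event that the water sample is contaminated, the joint likelihood of the observed sequence is P(data|H) = 0.754·0.246 = 0.18548 and P(data|¬H) = 0.126·0.874 = 0.11012.
Bayes: P(H|data) = 0.283·0.18548 / (0.283·0.18548 + 0.717·0.11012) = 0.052492/0.13145 = 0.3993.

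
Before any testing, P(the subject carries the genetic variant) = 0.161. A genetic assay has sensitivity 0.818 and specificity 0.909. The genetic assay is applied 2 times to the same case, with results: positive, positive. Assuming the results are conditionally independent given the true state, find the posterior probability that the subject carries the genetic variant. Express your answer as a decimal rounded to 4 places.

Let H be the event that the subject carries the genetic variant; start with P(H) = 0.161. P('positive'|H) = 0.818, P('positive'|¬H) = 0.091.
Update on result 1 ('positive'): P(H) ← 0.818·0.1610 / (0.818·0.1610 + 0.091·0.8390) = 0.13170/0.20805 = 0.6330.
Update on result 2 ('positive'): P(H) ← 0.818·0.6330 / (0.818·0.6330 + 0.091·0.3670) = 0.51781/0.55121 = 0.9394.

Posterior P(H) ≈ 0.9394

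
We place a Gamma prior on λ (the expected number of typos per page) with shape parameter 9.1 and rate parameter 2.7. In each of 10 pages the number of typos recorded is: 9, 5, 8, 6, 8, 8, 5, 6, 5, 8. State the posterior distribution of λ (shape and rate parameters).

The Poisson likelihood adds the total count to the shape and the number of exposure periods to the rate. Here ∑xᵢ = 68 and n = 10, so shape 9.1→77.1 and rate 2.7→12.7.

Posterior: Gamma(shape=77.1, rate=12.7)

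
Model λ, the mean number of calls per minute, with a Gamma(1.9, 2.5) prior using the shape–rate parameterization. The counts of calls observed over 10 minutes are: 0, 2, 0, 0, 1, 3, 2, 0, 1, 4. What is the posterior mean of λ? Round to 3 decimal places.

Posterior mean ≈ 1.192

Total count ∑xᵢ = 13 over n = 10 minutes.
Gamma is conjugate to the Poisson likelihood: posterior is Gamma(shape = 1.9+13 = 14.9, rate = 2.5+10 = 12.5).
E[λ | data] = 14.9/12.5 = 1.192.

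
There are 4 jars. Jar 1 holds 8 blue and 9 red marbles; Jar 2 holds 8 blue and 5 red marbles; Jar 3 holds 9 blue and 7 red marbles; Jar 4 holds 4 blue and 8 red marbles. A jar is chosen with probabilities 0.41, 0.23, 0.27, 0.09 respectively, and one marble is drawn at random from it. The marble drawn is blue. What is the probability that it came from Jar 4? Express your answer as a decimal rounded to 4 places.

Tabulate prior·likelihood by source: [1] prior 0.41, lik 0.4706, product 0.1929; [2] prior 0.23, lik 0.6154, product 0.1415; [3] prior 0.27, lik 0.5625, product 0.1519; [4] prior 0.09, lik 0.3333, product 0.03000.
Normalizing constant = 0.51635; the posterior for Jar 4 is its product over the sum, 0.03000/0.51635 = 0.0581.

Posterior probability ≈ 0.0581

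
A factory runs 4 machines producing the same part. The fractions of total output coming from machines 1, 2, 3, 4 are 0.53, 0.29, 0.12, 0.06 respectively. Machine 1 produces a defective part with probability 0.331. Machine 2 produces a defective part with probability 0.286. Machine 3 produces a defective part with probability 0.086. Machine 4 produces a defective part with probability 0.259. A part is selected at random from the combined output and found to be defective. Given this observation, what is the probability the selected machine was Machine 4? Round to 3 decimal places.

P(defective|M1) = 0.331; P(defective|M2) = 0.286; P(defective|M3) = 0.086; P(defective|M4) = 0.259.
Prior × likelihood for each source: 0.53·0.331=0.1754, 0.29·0.286=0.08294, 0.12·0.086=0.01032, 0.06·0.259=0.01554. Summing gives P(defective) = 0.28423.
P(Machine 4 | defective) = 0.01554 / 0.28423 = 0.055.

Posterior probability ≈ 0.055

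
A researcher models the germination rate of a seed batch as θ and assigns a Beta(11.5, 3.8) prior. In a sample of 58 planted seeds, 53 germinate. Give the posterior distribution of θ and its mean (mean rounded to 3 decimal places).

Posterior: Beta(64.5, 8.8); mean ≈ 0.880

The binomial likelihood is conjugate to the Beta prior: with 53 successes and 5 failures, the posterior is Beta(11.5+53, 3.8+5) = Beta(64.5, 8.8).
Posterior mean = α/(α+β) = 64.5/73.3 = 0.880.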